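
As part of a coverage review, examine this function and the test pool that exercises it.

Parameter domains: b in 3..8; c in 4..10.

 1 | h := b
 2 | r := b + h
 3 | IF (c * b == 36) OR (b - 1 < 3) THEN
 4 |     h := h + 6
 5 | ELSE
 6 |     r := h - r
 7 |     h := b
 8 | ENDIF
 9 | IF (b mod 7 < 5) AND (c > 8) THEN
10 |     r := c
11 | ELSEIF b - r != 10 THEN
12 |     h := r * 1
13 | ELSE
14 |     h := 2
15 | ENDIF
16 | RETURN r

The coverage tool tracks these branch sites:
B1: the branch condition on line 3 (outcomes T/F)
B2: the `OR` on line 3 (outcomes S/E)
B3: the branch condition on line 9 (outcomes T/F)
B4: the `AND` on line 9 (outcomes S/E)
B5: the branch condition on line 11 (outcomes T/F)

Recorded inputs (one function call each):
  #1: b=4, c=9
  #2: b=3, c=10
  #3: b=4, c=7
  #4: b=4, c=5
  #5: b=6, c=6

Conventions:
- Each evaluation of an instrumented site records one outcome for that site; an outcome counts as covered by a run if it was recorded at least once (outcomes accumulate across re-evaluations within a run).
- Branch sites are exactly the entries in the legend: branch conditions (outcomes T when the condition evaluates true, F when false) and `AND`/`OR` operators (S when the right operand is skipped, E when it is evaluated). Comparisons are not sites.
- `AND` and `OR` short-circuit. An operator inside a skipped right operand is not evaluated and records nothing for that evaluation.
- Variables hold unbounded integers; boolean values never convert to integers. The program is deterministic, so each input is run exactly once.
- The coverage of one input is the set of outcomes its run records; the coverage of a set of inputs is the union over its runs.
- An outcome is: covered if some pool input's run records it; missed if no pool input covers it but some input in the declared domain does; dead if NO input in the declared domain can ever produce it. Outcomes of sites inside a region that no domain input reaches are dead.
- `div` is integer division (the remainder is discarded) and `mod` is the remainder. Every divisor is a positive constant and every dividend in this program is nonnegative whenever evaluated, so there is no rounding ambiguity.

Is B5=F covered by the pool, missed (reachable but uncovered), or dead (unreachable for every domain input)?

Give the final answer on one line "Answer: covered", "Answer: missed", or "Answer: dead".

no pool input records B5=F
but domain input (b=5, c=4) does record it -> reachable, so missed

Answer: missed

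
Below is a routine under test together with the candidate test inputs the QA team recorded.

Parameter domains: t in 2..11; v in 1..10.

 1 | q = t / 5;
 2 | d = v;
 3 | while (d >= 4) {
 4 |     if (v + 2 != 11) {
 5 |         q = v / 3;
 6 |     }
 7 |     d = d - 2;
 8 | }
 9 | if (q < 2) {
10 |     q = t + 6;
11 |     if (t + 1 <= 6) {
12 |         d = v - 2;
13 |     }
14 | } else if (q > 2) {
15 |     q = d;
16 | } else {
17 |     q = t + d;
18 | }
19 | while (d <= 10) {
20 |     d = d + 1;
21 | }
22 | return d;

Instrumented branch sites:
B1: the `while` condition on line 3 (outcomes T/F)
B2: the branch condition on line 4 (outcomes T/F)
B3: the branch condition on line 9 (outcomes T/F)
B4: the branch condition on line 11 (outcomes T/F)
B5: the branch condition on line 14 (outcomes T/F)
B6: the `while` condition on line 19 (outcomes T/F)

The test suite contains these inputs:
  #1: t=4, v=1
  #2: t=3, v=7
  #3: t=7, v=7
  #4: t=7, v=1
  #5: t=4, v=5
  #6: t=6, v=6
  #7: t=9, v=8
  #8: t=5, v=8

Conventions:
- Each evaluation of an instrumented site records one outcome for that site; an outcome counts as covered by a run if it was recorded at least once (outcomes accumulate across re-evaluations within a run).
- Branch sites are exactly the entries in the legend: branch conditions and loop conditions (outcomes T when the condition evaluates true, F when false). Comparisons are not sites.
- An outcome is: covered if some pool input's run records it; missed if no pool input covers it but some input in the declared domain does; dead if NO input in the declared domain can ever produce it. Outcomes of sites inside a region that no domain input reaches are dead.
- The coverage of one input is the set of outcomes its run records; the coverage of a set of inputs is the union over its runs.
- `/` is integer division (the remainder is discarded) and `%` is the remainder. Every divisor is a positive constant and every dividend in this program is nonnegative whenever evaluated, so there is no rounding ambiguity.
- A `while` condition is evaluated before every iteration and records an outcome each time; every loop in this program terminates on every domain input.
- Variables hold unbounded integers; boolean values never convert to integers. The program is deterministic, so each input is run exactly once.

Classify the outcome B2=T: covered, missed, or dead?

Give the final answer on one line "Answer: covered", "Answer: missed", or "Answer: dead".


B2=T is recorded by pool input(s) 2, 3, 5, 6, 7, 8 -> covered
Answer: covered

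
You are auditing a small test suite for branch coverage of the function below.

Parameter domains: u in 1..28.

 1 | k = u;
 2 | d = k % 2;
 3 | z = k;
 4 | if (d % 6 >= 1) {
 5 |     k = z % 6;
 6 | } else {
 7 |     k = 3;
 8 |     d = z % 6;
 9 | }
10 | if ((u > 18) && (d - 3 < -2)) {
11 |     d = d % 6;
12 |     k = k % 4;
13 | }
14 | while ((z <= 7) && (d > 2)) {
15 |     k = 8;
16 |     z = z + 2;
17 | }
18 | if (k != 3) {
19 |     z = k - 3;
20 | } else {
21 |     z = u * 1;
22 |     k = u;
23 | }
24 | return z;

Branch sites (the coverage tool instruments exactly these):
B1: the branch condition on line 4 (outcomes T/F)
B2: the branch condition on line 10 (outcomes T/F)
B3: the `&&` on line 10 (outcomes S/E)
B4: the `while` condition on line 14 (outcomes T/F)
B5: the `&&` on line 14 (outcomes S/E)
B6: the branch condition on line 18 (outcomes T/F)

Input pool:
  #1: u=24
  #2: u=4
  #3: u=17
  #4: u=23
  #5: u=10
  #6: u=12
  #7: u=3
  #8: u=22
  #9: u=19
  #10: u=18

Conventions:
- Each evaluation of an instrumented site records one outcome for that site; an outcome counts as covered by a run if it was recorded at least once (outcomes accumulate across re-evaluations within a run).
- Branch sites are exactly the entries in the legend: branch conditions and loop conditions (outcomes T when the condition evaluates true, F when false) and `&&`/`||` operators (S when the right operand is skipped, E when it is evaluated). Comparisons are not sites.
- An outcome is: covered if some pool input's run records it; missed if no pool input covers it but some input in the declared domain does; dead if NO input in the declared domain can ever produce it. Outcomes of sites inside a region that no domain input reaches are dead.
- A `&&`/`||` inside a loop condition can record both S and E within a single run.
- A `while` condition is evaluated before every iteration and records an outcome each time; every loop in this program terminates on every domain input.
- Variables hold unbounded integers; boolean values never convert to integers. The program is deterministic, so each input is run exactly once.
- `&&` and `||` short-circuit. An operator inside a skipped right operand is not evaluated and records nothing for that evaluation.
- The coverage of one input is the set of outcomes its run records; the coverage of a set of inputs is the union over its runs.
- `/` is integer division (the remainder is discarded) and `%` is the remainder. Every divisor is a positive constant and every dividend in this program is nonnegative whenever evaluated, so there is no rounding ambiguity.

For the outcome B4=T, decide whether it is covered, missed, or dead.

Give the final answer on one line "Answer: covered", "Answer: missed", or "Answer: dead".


B4=T is recorded by pool input(s) 2 -> covered
Answer: covered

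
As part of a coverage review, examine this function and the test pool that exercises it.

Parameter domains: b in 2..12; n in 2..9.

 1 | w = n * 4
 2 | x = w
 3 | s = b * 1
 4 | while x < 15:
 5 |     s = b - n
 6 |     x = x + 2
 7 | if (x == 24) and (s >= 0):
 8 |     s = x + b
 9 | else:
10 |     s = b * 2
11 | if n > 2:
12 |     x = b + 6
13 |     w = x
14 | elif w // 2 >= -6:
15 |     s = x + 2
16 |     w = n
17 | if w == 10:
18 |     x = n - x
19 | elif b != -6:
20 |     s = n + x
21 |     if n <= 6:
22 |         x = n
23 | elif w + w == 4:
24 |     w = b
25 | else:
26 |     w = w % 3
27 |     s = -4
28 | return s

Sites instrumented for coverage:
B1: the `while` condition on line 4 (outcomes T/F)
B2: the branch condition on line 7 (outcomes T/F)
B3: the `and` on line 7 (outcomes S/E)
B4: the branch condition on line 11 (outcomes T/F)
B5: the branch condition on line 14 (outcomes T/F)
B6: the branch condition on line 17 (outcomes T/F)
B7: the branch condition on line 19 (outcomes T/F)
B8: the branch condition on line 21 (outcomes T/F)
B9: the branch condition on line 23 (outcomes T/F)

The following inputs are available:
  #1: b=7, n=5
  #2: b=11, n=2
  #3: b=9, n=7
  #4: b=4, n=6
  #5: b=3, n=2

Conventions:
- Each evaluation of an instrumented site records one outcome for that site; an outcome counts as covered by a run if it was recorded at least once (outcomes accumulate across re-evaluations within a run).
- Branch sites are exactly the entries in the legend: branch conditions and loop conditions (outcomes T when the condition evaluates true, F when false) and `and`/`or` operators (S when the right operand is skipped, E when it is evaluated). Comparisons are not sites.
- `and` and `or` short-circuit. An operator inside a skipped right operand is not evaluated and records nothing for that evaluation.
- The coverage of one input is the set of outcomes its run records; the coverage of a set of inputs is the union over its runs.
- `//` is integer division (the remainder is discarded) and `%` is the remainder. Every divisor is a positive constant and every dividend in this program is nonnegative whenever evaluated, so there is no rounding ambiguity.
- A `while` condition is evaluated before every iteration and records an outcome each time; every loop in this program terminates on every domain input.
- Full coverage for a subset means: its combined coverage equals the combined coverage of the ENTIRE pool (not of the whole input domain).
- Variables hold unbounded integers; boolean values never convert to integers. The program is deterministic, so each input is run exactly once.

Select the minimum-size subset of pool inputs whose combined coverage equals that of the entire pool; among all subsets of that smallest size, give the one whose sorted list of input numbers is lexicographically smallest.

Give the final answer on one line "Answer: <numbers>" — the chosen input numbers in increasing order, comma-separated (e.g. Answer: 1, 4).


input #1, b=7, n=5: events B1->F, B3->S, B2->F, B4->T, B6->F, B7->T, B8->T; outcomes B1=F, B2=F, B3=S, B4=T, B6=F, B7=T, B8=T
input #2, b=11, n=2: events B1->T, B1->T, B1->T, B1->T, B1->F, B3->S, B2->F, B4->F, B5->T, B6->F, B7->T, B8->T; outcomes B1=T, B1=F, B2=F, B3=S, B4=F, B5=T, B6=F, B7=T, B8=T
input #3, b=9, n=7: events B1->F, B3->S, B2->F, B4->T, B6->F, B7->T, B8->F; outcomes B1=F, B2=F, B3=S, B4=T, B6=F, B7=T, B8=F
input #4, b=4, n=6: events B1->F, B3->E, B2->T, B4->T, B6->T; outcomes B1=F, B2=T, B3=E, B4=T, B6=T
input #5, b=3, n=2: events B1->T, B1->T, B1->T, B1->T, B1->F, B3->S, B2->F, B4->F, B5->T, B6->F, B7->T, B8->T; outcomes B1=T, B1=F, B2=F, B3=S, B4=F, B5=T, B6=F, B7=T, B8=T
union over all inputs: B1=T, B1=F, B2=T, B2=F, B3=S, B3=E, B4=T, B4=F, B5=T, B6=T, B6=F, B7=T, B8=T, B8=F (14 outcomes)
size 1 is not enough: best union over all size-1 subsets is 9/14
size 2 is not enough: best union over all size-2 subsets is 13/14
size 3: inputs {2, 3, 4} cover all 14 outcomes, and no lexicographically smaller subset of this size does
Answer: 2, 3, 4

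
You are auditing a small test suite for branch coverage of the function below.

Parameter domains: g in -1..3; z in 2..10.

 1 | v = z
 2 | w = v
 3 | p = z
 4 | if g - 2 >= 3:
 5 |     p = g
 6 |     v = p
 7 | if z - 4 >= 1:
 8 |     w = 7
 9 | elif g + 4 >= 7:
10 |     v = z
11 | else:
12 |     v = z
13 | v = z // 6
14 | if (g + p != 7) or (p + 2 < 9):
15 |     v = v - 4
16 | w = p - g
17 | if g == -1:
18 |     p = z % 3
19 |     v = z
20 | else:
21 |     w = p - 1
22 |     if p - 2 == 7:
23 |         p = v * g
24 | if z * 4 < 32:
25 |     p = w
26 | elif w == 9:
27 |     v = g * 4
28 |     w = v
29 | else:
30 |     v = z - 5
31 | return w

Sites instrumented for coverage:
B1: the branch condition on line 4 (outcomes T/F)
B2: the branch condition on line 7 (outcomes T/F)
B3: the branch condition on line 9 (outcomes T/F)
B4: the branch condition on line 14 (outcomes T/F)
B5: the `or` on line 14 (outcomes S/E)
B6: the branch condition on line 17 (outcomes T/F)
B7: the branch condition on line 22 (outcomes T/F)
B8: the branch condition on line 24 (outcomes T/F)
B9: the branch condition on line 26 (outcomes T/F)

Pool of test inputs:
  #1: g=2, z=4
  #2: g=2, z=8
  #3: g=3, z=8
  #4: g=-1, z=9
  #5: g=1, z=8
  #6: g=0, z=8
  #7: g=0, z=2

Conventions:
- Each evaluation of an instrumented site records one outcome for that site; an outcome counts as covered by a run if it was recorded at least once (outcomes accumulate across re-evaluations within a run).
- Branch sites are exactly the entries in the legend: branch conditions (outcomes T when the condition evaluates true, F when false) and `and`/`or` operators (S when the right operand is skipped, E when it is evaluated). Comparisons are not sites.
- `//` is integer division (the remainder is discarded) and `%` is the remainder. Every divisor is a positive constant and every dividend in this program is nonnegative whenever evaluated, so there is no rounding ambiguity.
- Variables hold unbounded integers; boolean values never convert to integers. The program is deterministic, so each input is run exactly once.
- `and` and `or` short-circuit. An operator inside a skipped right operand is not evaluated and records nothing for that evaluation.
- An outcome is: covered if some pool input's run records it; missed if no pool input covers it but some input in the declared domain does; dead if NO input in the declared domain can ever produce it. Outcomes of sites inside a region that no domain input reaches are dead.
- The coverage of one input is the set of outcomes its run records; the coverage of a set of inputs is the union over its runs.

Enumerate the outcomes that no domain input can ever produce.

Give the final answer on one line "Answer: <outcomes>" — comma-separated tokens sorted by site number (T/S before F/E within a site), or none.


exhaustive pass over the 45-input domain:
  B1=T: never recorded by any domain input -> dead
  reachable outcomes have witnesses, e.g. B1=F (e.g. g=-1, z=2), B2=T (e.g. g=-1, z=5), B2=F (e.g. g=-1, z=2), B3=T (e.g. g=3, z=2)
Answer: B1=T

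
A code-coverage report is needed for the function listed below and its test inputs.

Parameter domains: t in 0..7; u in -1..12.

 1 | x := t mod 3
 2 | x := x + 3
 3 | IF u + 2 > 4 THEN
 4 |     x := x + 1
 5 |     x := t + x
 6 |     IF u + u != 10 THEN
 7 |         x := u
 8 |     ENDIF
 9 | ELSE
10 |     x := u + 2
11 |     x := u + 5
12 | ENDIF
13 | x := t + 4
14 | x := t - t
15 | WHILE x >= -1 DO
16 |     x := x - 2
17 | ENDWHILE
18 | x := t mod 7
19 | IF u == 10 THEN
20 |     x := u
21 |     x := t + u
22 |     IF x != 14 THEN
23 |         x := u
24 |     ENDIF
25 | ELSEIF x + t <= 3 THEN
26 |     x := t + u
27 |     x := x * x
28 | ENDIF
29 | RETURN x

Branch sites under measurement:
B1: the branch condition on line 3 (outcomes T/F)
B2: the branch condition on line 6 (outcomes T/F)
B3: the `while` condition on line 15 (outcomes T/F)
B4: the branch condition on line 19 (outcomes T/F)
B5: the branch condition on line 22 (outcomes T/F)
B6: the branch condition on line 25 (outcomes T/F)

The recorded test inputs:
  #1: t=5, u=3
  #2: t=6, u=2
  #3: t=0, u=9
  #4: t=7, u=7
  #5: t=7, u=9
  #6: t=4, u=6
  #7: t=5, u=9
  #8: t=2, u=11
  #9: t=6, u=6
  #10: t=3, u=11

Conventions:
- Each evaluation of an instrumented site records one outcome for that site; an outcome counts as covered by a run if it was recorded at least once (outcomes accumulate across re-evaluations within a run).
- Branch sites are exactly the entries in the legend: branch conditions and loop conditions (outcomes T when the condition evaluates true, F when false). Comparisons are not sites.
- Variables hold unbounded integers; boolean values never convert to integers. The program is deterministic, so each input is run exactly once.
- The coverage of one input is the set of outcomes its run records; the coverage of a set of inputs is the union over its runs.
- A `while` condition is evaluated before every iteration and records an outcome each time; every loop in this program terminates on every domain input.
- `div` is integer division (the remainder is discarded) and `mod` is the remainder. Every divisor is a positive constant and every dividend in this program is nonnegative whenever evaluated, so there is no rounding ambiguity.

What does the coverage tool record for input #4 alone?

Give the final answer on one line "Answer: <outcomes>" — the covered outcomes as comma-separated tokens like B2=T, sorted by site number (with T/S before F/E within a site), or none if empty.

Tracing the run of input #4 (t=7, u=7):
  B1->T, B2->T, B3->T, B3->F, B4->F, B6->F
distinct outcomes covered: B1=T, B2=T, B3=T, B3=F, B4=F, B6=F

Answer: B1=T, B2=T, B3=T, B3=F, B4=F, B6=F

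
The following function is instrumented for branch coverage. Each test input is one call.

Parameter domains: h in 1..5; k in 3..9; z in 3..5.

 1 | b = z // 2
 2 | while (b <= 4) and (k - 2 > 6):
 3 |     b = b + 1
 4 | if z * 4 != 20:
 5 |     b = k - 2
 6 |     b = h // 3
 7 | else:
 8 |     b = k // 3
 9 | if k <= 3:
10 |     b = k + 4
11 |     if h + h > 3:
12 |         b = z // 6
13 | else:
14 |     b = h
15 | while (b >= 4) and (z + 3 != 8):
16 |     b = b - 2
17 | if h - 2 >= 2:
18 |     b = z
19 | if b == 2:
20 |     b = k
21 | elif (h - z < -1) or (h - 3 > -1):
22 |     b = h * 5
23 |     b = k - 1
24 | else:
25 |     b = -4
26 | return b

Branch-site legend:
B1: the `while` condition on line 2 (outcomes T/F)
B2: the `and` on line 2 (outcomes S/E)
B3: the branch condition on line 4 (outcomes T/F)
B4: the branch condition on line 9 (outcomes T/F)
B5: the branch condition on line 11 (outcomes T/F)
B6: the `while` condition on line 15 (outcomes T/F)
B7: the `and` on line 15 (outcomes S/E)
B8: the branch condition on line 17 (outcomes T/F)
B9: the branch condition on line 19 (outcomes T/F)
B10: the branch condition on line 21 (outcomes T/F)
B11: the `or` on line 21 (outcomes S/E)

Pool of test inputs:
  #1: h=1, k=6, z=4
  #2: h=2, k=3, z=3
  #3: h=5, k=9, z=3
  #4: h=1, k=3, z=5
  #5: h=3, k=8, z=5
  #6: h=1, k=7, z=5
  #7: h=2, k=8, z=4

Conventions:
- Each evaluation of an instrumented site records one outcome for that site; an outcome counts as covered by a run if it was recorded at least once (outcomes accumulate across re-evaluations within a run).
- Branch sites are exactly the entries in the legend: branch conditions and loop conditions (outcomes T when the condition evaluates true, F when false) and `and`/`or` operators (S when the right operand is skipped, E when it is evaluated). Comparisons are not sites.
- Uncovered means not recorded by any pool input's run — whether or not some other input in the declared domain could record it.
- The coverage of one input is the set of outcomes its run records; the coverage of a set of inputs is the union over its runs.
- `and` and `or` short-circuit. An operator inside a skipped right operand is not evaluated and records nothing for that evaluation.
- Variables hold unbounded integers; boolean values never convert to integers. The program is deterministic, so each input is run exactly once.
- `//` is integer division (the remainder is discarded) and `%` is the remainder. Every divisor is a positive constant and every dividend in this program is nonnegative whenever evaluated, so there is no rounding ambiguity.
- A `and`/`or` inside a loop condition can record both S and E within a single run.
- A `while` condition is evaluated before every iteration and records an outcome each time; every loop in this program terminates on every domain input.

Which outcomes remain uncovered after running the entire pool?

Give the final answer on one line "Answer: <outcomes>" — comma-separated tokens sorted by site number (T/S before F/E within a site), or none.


test 1 (h=1, k=6, z=4) hits B1=F, B2=E, B3=T, B4=F, B6=F, B7=S, B8=F, B9=F, B10=T, B11=S
test 2 (h=2, k=3, z=3) hits B1=F, B2=E, B3=T, B4=T, B5=T, B6=F, B7=S, B8=F, B9=F, B10=F, B11=E
test 3 (h=5, k=9, z=3) hits B1=T, B1=F, B2=S, B2=E, B3=T, B4=F, B6=T, B6=F, B7=S, B7=E, B8=T, B9=F, B10=T, B11=E
test 4 (h=1, k=3, z=5) hits B1=F, B2=E, B3=F, B4=T, B5=F, B6=F, B7=E, B8=F, B9=F, B10=T, B11=S
test 5 (h=3, k=8, z=5) hits B1=F, B2=E, B3=F, B4=F, B6=F, B7=S, B8=F, B9=F, B10=T, B11=S
test 6 (h=1, k=7, z=5) hits B1=F, B2=E, B3=F, B4=F, B6=F, B7=S, B8=F, B9=F, B10=T, B11=S
test 7 (h=2, k=8, z=4) hits B1=F, B2=E, B3=T, B4=F, B6=F, B7=S, B8=F, B9=T
union over the pool: B1=T, B1=F, B2=S, B2=E, B3=T, B3=F, B4=T, B4=F, B5=T, B5=F, B6=T, B6=F, B7=S, B7=E, B8=T, B8=F, B9=T, B9=F, B10=T, B10=F, B11=S, B11=E
uncovered (0 of 22): none
Answer: none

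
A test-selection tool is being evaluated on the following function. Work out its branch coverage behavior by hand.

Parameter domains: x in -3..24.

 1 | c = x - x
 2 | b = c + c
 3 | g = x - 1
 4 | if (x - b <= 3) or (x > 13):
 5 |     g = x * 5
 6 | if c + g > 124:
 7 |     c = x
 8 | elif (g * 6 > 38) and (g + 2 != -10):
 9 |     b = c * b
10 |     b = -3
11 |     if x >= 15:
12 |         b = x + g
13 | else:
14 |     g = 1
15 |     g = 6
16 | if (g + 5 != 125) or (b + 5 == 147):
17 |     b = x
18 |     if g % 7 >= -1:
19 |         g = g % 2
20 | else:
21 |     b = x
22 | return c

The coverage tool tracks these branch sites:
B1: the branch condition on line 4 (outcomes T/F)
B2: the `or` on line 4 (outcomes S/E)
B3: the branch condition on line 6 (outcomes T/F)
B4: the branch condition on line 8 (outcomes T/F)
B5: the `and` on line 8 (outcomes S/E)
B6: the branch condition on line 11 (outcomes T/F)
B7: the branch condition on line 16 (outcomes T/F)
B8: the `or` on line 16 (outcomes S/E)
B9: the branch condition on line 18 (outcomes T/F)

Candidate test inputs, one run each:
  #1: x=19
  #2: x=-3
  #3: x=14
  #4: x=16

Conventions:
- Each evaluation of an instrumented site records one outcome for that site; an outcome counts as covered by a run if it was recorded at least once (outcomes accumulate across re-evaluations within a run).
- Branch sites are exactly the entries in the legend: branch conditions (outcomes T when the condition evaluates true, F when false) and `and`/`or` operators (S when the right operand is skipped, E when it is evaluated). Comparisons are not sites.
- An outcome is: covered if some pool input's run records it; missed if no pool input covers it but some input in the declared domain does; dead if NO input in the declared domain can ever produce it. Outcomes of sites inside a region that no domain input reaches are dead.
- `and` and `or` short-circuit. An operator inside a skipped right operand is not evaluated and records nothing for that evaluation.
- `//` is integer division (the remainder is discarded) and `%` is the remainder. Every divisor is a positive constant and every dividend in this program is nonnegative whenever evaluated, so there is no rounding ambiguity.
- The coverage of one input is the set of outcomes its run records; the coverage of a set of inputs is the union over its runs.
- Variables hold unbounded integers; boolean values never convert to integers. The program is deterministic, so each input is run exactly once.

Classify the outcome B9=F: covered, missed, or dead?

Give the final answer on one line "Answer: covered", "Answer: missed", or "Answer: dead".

no pool input records B9=F
checking all 28 inputs in the declared domain: B9=F is never recorded -> dead

Answer: dead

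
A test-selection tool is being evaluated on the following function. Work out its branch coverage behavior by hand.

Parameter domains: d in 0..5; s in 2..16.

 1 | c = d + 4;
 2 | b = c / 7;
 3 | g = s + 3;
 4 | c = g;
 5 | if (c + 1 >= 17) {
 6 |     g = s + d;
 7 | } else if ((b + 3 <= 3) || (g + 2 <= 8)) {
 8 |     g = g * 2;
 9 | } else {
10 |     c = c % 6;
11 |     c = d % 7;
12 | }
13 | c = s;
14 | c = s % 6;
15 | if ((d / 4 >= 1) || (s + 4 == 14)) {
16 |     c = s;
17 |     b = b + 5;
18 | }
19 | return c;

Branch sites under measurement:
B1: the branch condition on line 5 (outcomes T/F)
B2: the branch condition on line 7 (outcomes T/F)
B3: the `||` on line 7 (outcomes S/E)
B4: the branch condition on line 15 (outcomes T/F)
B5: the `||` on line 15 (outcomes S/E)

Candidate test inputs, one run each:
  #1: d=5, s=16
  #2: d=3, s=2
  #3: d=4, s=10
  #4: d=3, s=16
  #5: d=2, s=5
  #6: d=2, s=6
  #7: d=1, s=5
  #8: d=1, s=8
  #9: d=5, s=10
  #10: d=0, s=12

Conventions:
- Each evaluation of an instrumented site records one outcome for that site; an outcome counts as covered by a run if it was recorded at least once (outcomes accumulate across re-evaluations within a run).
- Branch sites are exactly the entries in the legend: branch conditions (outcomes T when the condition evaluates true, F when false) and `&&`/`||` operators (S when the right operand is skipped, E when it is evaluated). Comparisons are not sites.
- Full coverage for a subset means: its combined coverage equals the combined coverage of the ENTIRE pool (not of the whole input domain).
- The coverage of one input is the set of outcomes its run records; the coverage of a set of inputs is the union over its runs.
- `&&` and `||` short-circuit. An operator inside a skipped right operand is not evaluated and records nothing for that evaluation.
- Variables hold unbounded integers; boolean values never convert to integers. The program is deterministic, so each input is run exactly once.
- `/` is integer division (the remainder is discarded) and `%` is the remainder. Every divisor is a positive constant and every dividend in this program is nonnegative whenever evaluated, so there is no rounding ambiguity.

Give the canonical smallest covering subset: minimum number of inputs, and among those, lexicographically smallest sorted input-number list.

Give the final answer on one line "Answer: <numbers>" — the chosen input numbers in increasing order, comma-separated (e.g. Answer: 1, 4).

#1 (d=5, s=16) -> B1->T, B5->S, B4->T; covered: B1=T, B4=T, B5=S
#2 (d=3, s=2) -> B1->F, B3->E, B2->T, B5->E, B4->F; covered: B1=F, B2=T, B3=E, B4=F, B5=E
#3 (d=4, s=10) -> B1->F, B3->E, B2->F, B5->S, B4->T; covered: B1=F, B2=F, B3=E, B4=T, B5=S
#4 (d=3, s=16) -> B1->T, B5->E, B4->F; covered: B1=T, B4=F, B5=E
#5 (d=2, s=5) -> B1->F, B3->S, B2->T, B5->E, B4->F; covered: B1=F, B2=T, B3=S, B4=F, B5=E
#6 (d=2, s=6) -> B1->F, B3->S, B2->T, B5->E, B4->F; covered: B1=F, B2=T, B3=S, B4=F, B5=E
#7 (d=1, s=5) -> B1->F, B3->S, B2->T, B5->E, B4->F; covered: B1=F, B2=T, B3=S, B4=F, B5=E
#8 (d=1, s=8) -> B1->F, B3->S, B2->T, B5->E, B4->F; covered: B1=F, B2=T, B3=S, B4=F, B5=E
#9 (d=5, s=10) -> B1->F, B3->E, B2->F, B5->S, B4->T; covered: B1=F, B2=F, B3=E, B4=T, B5=S
#10 (d=0, s=12) -> B1->F, B3->S, B2->T, B5->E, B4->F; covered: B1=F, B2=T, B3=S, B4=F, B5=E
the full pool covers 10 outcomes: B1=T, B1=F, B2=T, B2=F, B3=S, B3=E, B4=T, B4=F, B5=S, B5=E
checked all size-1 subsets: none covers 10 outcomes (max 5/10)
checked all size-2 subsets: none covers 10 outcomes (max 9/10)
the canonical winner is {1, 3, 5}: size 3, full 10-outcome coverage, earliest index list among size-3 covers

Answer: 1, 3, 5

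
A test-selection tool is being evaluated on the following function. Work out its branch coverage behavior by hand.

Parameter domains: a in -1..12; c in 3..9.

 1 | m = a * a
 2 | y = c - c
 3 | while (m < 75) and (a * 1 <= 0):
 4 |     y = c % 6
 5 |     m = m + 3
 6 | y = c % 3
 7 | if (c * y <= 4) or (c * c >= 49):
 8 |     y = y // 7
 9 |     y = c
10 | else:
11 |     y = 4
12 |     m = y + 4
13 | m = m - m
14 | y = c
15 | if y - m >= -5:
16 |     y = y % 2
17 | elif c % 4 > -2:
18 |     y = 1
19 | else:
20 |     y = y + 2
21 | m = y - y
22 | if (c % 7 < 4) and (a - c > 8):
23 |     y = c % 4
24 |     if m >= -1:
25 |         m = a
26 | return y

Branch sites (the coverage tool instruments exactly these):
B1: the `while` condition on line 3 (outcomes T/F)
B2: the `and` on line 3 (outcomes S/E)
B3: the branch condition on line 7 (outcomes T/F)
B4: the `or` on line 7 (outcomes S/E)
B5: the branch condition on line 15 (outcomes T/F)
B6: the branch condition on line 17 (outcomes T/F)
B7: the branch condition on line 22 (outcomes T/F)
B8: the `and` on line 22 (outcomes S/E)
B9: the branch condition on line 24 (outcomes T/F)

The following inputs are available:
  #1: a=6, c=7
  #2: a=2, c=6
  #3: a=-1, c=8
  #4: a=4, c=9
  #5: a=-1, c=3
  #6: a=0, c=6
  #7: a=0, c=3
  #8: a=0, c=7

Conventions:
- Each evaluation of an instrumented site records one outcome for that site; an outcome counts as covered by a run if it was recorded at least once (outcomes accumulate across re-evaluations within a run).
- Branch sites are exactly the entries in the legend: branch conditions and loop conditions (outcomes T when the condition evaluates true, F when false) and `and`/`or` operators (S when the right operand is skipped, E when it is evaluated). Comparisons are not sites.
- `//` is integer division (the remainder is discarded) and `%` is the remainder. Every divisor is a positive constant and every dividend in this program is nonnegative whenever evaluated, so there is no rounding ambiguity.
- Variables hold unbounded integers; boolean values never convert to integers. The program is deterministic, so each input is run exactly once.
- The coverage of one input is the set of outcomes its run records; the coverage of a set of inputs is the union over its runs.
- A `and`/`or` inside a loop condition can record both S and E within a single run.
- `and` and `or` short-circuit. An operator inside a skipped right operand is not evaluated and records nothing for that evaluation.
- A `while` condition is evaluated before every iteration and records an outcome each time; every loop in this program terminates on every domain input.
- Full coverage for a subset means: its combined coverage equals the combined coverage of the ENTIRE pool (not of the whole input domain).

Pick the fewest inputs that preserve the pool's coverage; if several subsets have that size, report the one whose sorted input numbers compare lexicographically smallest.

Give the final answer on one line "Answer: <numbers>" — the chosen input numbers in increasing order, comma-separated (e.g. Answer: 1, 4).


input #1 (a=6, c=7): events B2->E, B1->F, B4->E, B3->T, B5->T, B8->E, B7->F; covers B1=F, B2=E, B3=T, B4=E, B5=T, B7=F, B8=E
input #2 (a=2, c=6): events B2->E, B1->F, B4->S, B3->T, B5->T, B8->S, B7->F; covers B1=F, B2=E, B3=T, B4=S, B5=T, B7=F, B8=S
input #3 (a=-1, c=8): events B2->E, B1->T, B2->E, B1->T, B2->E, B1->T, B2->E, B1->T, B2->E, B1->T, B2->E, B1->T, B2->E, B1->T, ...; covers B1=T, B1=F, B2=S, B2=E, B3=T, B4=E, B5=T, B7=F, B8=E
input #4 (a=4, c=9): events B2->E, B1->F, B4->S, B3->T, B5->T, B8->E, B7->F; covers B1=F, B2=E, B3=T, B4=S, B5=T, B7=F, B8=E
input #5 (a=-1, c=3): events B2->E, B1->T, B2->E, B1->T, B2->E, B1->T, B2->E, B1->T, B2->E, B1->T, B2->E, B1->T, B2->E, B1->T, ...; covers B1=T, B1=F, B2=S, B2=E, B3=T, B4=S, B5=T, B7=F, B8=E
input #6 (a=0, c=6): events B2->E, B1->T, B2->E, B1->T, B2->E, B1->T, B2->E, B1->T, B2->E, B1->T, B2->E, B1->T, B2->E, B1->T, ...; covers B1=T, B1=F, B2=S, B2=E, B3=T, B4=S, B5=T, B7=F, B8=S
input #7 (a=0, c=3): events B2->E, B1->T, B2->E, B1->T, B2->E, B1->T, B2->E, B1->T, B2->E, B1->T, B2->E, B1->T, B2->E, B1->T, ...; covers B1=T, B1=F, B2=S, B2=E, B3=T, B4=S, B5=T, B7=F, B8=E
input #8 (a=0, c=7): events B2->E, B1->T, B2->E, B1->T, B2->E, B1->T, B2->E, B1->T, B2->E, B1->T, B2->E, B1->T, B2->E, B1->T, ...; covers B1=T, B1=F, B2=S, B2=E, B3=T, B4=E, B5=T, B7=F, B8=E
the full pool covers 11 outcomes: B1=T, B1=F, B2=S, B2=E, B3=T, B4=S, B4=E, B5=T, B7=F, B8=S, B8=E
every size-1 subset falls short of the 11 outcomes (best: 9/11)
inputs {1, 6} (size 2) cover everything; no size-2 subset with a lexicographically smaller index list covers all 11
Answer: 1, 6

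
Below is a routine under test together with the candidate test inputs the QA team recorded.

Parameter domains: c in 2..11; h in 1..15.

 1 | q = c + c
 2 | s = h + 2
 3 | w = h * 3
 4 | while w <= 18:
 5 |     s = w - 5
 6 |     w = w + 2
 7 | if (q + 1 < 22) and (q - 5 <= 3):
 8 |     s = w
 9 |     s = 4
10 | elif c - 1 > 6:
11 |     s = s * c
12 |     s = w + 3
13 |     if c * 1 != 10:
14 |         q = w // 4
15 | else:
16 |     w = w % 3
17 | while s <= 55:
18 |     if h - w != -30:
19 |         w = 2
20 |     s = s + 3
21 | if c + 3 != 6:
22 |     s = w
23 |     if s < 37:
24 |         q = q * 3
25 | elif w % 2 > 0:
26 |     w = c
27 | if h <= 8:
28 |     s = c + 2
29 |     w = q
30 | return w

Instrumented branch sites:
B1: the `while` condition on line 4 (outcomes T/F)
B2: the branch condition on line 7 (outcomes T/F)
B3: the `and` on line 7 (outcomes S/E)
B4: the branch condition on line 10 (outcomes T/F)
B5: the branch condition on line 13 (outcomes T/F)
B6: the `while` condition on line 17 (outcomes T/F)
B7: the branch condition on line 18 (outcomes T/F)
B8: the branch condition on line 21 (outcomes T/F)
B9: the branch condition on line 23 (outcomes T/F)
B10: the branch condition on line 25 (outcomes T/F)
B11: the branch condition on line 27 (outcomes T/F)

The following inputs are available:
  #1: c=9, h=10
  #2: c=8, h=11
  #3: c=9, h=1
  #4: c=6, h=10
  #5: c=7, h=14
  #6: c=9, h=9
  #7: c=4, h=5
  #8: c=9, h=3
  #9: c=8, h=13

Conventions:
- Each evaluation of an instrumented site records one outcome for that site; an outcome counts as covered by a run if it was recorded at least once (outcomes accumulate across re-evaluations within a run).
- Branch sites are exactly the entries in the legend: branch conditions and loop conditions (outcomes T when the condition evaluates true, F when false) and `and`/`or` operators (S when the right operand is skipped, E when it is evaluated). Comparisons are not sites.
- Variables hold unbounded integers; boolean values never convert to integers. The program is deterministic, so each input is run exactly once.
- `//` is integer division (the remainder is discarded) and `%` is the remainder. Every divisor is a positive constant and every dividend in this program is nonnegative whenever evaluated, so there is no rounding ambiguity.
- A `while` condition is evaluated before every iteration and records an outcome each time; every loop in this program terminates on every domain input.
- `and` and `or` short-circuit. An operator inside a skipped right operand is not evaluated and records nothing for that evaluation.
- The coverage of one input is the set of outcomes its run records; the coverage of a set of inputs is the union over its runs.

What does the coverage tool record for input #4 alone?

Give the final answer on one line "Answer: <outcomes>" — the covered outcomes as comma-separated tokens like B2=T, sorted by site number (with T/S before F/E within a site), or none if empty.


Simulating input #4 (c=6, h=10) step by step:
  B1->F, B3->E, B2->F, B4->F, B6->T, B7->T, B6->T, B7->T, B6->T, B7->T
  B6->T, B7->T, B6->T, B7->T, B6->T, B7->T, B6->T, B7->T, B6->T, B7->T
  B6->T, B7->T, B6->T, B7->T, B6->T, B7->T, B6->T, B7->T, B6->T, B7->T
  B6->T, B7->T, B6->T, B7->T, B6->F, B8->T, B9->T, B11->F
distinct outcomes covered: B1=F, B2=F, B3=E, B4=F, B6=T, B6=F, B7=T, B8=T, B9=T, B11=F
Answer: B1=F, B2=F, B3=E, B4=F, B6=T, B6=F, B7=T, B8=T, B9=T, B11=F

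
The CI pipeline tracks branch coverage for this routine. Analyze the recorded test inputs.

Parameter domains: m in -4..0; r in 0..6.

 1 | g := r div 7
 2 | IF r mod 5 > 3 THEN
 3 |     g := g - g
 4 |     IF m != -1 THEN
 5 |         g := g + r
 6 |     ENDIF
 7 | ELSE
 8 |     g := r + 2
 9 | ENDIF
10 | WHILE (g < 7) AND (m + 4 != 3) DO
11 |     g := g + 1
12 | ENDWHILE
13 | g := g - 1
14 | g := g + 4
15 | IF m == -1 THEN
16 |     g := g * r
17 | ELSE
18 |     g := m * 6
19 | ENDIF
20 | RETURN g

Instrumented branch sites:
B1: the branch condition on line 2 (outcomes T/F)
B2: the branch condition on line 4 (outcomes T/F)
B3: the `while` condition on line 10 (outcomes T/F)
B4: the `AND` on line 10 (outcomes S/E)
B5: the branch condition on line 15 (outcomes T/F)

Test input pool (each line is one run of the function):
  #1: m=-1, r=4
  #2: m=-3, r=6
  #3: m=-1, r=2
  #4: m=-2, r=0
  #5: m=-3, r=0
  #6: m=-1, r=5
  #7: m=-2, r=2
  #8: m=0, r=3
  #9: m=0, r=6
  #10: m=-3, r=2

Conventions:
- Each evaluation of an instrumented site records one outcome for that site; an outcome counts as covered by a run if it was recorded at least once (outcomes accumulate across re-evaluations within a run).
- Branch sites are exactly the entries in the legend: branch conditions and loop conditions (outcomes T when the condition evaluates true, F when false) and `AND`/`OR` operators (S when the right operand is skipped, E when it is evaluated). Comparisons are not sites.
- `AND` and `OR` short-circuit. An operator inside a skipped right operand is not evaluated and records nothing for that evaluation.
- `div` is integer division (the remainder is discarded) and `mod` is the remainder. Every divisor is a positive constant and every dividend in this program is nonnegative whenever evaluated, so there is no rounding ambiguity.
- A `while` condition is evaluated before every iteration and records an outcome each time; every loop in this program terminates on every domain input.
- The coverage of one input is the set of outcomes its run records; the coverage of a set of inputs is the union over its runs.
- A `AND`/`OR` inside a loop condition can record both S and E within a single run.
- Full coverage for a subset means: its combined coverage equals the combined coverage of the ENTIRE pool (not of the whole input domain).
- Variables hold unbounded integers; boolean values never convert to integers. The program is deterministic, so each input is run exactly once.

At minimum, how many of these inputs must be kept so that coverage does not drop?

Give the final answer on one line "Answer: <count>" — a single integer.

run #1 (m=-1, r=4) runs B1->T, B2->F, B4->E, B3->F, B5->T; records B1=T, B2=F, B3=F, B4=E, B5=T
run #2 (m=-3, r=6) runs B1->F, B4->S, B3->F, B5->F; records B1=F, B3=F, B4=S, B5=F
run #3 (m=-1, r=2) runs B1->F, B4->E, B3->F, B5->T; records B1=F, B3=F, B4=E, B5=T
run #4 (m=-2, r=0) runs B1->F, B4->E, B3->T, B4->E, B3->T, B4->E, B3->T, B4->E, B3->T, B4->E, B3->T, B4->S, B3->F, B5->F; records B1=F, B3=T, B3=F, B4=S, B4=E, B5=F
run #5 (m=-3, r=0) runs B1->F, B4->E, B3->T, B4->E, B3->T, B4->E, B3->T, B4->E, B3->T, B4->E, B3->T, B4->S, B3->F, B5->F; records B1=F, B3=T, B3=F, B4=S, B4=E, B5=F
run #6 (m=-1, r=5) runs B1->F, B4->S, B3->F, B5->T; records B1=F, B3=F, B4=S, B5=T
run #7 (m=-2, r=2) runs B1->F, B4->E, B3->T, B4->E, B3->T, B4->E, B3->T, B4->S, B3->F, B5->F; records B1=F, B3=T, B3=F, B4=S, B4=E, B5=F
run #8 (m=0, r=3) runs B1->F, B4->E, B3->T, B4->E, B3->T, B4->S, B3->F, B5->F; records B1=F, B3=T, B3=F, B4=S, B4=E, B5=F
run #9 (m=0, r=6) runs B1->F, B4->S, B3->F, B5->F; records B1=F, B3=F, B4=S, B5=F
run #10 (m=-3, r=2) runs B1->F, B4->E, B3->T, B4->E, B3->T, B4->E, B3->T, B4->S, B3->F, B5->F; records B1=F, B3=T, B3=F, B4=S, B4=E, B5=F
together the pool reaches 9 outcomes: B1=T, B1=F, B2=F, B3=T, B3=F, B4=S, B4=E, B5=T, B5=F
checked all size-1 subsets: none covers 9 outcomes (max 6/9)
inputs {1, 4} (size 2) cover everything; no size-2 subset with a lexicographically smaller index list covers all 9

Answer: 2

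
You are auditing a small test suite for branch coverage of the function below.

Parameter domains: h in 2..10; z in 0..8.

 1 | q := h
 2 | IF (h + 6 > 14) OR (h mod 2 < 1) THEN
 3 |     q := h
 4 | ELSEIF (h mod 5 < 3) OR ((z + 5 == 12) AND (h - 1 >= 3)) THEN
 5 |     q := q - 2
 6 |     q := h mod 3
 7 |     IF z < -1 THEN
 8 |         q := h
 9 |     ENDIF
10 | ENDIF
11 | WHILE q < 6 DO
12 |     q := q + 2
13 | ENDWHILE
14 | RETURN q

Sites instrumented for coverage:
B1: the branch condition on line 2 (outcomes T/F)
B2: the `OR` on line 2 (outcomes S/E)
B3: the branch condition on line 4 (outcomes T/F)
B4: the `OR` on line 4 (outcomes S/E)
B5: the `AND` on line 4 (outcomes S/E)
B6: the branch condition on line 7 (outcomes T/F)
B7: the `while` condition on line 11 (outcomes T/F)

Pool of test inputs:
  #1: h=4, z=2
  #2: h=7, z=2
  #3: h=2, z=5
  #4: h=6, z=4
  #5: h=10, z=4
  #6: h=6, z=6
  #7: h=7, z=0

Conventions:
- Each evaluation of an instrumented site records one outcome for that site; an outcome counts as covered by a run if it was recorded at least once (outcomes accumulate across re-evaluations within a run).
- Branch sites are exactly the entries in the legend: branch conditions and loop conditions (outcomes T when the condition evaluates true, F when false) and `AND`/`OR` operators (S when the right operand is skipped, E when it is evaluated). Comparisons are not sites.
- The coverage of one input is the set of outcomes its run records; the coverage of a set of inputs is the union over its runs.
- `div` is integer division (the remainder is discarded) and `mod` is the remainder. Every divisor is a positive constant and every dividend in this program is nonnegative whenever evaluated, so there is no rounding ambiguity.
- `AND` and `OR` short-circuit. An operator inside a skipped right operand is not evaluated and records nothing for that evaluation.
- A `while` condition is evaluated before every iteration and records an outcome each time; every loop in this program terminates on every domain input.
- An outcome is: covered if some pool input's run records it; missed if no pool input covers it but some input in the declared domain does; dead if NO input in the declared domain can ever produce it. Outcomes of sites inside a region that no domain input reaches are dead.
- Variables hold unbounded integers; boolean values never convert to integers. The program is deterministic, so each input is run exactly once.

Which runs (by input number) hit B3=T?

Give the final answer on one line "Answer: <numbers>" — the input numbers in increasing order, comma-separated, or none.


input #1 (h=4, z=2): never hits B3=T
input #2 (h=7, z=2): hits B3=T
input #3 (h=2, z=5): never hits B3=T
input #4 (h=6, z=4): never hits B3=T
input #5 (h=10, z=4): never hits B3=T
input #6 (h=6, z=6): never hits B3=T
input #7 (h=7, z=0): hits B3=T
Answer: 2, 7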